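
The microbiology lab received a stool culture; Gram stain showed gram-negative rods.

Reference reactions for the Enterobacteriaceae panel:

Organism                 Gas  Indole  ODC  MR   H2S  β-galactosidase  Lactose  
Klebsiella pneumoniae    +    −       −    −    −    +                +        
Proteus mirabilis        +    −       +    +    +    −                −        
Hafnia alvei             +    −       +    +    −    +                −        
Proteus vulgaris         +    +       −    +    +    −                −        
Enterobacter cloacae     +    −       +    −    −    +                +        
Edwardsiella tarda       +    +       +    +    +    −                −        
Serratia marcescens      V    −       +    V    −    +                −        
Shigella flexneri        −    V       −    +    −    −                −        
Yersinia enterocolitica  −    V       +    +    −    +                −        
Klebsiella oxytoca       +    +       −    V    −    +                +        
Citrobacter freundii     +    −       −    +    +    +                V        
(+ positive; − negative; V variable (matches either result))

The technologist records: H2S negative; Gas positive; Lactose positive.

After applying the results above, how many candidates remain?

H2S −: excludes Proteus mirabilis, Proteus vulgaris, Edwardsiella tarda, Citrobacter freundii — 7 left.
Gas +: excludes Shigella flexneri, Yersinia enterocolitica — 5 left.
Lactose +: excludes Hafnia alvei, Serratia marcescens — 3 left.
Still consistent: Enterobacter cloacae, Klebsiella oxytoca, Klebsiella pneumoniae.

3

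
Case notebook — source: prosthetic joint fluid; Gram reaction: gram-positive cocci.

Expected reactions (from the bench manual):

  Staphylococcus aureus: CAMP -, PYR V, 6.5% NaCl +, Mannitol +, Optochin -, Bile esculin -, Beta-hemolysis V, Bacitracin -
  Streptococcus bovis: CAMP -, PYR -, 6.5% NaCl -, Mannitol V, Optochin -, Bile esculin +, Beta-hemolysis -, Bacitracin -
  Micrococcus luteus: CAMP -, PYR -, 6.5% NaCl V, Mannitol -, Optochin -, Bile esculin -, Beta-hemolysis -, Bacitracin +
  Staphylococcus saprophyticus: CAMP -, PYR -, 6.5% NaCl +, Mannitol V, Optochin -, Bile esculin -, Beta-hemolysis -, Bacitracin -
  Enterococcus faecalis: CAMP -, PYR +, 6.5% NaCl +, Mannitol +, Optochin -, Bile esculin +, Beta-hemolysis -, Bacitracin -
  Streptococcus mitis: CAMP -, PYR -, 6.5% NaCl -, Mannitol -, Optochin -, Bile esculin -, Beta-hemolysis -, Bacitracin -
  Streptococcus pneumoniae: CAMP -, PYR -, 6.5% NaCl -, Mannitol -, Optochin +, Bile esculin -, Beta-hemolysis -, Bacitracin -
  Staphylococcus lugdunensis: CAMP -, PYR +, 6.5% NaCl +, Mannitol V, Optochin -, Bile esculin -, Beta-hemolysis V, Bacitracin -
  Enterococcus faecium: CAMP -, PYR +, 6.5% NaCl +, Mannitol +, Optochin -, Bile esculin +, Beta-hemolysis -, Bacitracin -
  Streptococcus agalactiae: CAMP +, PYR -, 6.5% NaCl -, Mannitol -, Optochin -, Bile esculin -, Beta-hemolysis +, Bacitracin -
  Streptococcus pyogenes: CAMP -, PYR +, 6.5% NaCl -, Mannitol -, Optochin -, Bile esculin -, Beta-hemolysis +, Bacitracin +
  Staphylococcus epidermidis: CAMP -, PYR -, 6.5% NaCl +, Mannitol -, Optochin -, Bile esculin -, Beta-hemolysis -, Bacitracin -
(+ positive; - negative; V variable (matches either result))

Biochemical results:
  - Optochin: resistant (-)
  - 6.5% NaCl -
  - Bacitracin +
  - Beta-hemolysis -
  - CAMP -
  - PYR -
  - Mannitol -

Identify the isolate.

Micrococcus luteus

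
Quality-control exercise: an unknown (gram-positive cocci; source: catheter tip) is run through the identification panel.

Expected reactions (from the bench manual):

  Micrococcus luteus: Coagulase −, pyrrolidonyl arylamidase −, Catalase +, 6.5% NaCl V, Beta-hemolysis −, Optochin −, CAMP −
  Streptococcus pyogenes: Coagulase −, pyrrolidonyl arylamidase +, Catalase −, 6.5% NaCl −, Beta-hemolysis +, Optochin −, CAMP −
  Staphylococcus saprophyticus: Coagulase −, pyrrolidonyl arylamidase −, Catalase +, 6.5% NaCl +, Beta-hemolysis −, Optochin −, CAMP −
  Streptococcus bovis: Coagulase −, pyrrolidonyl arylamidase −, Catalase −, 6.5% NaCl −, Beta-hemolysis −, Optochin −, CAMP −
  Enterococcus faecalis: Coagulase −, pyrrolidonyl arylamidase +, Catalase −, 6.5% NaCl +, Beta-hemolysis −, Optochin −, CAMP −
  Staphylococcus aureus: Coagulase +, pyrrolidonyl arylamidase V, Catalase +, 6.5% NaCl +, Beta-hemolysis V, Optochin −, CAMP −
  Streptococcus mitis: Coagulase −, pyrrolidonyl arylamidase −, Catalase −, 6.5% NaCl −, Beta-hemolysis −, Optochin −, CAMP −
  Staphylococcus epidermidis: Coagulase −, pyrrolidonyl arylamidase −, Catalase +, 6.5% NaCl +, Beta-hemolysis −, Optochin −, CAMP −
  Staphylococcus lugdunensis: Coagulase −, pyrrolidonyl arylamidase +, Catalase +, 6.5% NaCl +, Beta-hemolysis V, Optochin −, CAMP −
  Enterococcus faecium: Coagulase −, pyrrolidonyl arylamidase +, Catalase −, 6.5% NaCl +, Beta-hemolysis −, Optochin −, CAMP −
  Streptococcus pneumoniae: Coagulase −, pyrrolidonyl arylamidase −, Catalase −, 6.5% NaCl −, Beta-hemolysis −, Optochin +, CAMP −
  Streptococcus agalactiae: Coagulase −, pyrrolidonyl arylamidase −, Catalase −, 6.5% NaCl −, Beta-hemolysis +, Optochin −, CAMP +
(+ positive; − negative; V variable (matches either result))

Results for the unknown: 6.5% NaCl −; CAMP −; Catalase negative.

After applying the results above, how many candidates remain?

Catalase −: excludes 5 organisms — 7 left.
CAMP −: excludes Streptococcus agalactiae — 6 left.
6.5% NaCl −: excludes Enterococcus faecalis, Enterococcus faecium — 4 left.
Still consistent: Streptococcus bovis, Streptococcus mitis, Streptococcus pneumoniae, Streptococcus pyogenes.

4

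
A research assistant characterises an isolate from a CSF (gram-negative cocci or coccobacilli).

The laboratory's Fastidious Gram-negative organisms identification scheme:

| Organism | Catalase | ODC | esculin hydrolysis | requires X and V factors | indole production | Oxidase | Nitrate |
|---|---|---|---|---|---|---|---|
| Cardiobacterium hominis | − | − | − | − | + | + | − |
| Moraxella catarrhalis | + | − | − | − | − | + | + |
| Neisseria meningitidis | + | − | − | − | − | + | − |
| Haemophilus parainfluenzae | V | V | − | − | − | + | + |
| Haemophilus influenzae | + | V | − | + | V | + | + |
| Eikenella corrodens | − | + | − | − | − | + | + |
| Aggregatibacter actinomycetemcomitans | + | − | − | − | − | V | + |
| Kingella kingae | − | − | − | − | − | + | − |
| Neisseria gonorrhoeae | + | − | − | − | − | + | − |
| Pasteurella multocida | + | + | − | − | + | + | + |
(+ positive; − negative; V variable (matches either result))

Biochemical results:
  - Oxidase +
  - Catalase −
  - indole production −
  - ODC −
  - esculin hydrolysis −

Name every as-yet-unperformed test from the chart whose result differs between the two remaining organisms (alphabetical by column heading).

Nitrate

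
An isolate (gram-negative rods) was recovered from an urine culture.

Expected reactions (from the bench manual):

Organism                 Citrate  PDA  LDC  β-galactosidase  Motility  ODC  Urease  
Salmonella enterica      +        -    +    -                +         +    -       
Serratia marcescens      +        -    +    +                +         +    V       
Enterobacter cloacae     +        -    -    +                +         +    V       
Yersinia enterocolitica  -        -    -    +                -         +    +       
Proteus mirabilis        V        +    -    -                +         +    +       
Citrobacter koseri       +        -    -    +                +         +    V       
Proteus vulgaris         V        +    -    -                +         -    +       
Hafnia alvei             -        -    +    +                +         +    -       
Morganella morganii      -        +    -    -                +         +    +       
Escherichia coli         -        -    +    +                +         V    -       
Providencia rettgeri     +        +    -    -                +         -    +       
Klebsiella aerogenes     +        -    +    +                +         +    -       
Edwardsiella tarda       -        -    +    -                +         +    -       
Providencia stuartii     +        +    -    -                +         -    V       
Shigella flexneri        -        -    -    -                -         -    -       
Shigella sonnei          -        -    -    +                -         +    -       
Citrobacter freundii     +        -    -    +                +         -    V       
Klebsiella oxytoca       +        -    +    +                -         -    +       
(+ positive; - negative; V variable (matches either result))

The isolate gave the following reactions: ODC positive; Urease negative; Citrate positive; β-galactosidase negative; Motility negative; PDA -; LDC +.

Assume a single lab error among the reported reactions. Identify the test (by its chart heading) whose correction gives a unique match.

As reported, no row in the chart matches all 7 reactions.
Reversing β-galactosidase → still no organism matches.
Reversing ODC → still no organism matches.
Reversing LDC → still no organism matches.
Reversing Urease → still no organism matches.
Reversing Motility (to +) → unique match: Salmonella enterica.
Reversing Citrate → still no organism matches.
Reversing PDA → still no organism matches.

Motility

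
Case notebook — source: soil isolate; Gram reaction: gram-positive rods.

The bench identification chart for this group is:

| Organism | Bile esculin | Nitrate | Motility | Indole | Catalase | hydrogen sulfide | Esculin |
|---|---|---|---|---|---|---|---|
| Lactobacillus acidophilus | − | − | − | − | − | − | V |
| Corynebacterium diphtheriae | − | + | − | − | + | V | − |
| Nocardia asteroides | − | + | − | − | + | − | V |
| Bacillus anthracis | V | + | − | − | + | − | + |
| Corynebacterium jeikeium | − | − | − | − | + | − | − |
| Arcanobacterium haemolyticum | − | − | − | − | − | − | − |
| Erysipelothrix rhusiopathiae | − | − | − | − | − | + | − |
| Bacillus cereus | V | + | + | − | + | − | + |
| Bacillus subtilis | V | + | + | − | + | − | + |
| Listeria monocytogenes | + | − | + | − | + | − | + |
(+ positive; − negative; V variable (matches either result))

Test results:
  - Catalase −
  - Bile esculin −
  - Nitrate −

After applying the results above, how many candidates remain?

3

Catalase −: excludes 7 organisms — 3 left.
Nitrate −: all 3 remaining candidates are consistent.
Bile esculin −: all 3 remaining candidates are consistent.
Still consistent: Arcanobacterium haemolyticum, Erysipelothrix rhusiopathiae, Lactobacillus acidophilus.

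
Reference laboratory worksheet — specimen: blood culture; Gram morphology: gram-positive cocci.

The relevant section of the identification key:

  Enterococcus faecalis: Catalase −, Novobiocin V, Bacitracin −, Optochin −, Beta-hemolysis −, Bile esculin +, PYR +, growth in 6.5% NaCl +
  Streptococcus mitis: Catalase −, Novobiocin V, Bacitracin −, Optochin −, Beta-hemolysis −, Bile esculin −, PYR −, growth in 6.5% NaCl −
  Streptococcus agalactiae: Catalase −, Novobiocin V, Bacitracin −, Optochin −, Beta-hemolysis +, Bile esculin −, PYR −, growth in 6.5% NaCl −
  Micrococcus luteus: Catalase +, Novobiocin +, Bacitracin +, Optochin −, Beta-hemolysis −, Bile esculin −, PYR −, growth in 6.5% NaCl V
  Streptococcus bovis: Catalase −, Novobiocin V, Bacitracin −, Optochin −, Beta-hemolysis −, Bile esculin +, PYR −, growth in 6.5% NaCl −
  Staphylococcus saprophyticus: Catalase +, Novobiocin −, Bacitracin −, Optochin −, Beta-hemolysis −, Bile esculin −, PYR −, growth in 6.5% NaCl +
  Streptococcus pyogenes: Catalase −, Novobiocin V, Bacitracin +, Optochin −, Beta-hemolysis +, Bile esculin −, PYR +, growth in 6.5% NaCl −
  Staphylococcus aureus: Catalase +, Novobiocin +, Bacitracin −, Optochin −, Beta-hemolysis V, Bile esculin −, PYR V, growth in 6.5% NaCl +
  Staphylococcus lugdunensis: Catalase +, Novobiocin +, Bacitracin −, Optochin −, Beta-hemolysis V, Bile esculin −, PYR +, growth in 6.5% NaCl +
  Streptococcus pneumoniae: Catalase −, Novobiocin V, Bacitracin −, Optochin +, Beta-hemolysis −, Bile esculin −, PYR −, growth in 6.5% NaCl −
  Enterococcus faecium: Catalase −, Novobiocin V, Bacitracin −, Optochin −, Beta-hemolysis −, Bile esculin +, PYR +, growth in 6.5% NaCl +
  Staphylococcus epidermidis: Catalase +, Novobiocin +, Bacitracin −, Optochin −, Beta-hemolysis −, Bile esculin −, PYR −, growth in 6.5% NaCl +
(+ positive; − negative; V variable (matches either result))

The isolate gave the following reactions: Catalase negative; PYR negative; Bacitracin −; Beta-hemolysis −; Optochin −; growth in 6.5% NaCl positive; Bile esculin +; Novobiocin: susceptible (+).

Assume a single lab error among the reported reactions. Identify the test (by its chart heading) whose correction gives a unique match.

growth in 6.5% NaCl

As reported, no row in the chart matches all 8 reactions.
Reversing growth in 6.5% NaCl (to −) → unique match: Streptococcus bovis.
Reversing Bacitracin → still no organism matches.
Reversing Bile esculin → still no organism matches.
Reversing Catalase → still no organism matches.
Reversing Novobiocin → still no organism matches.
Reversing Optochin → still no organism matches.
Reversing Beta-hemolysis → still no organism matches.
Reversing PYR → 2 organisms match (not unique).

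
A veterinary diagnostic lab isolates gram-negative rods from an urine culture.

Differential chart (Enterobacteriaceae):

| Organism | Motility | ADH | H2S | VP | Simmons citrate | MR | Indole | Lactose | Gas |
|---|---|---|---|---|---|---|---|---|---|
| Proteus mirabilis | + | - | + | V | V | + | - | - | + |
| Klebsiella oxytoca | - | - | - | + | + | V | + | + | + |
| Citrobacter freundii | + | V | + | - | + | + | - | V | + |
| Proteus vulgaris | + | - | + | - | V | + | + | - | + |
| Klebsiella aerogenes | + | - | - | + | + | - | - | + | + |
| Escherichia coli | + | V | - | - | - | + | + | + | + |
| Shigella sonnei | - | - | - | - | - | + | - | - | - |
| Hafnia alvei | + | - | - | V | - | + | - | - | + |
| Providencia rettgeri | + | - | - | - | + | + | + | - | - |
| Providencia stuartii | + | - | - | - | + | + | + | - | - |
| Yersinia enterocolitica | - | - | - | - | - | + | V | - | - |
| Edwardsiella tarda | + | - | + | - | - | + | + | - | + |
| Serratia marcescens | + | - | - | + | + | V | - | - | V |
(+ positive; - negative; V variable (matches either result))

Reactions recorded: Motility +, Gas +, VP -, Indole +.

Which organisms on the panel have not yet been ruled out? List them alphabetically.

Motility +: excludes Klebsiella oxytoca, Shigella sonnei, Yersinia enterocolitica — 10 left.
Indole +: excludes 5 organisms — 5 left.
VP -: all 5 remaining candidates are consistent.
Gas +: excludes Providencia rettgeri, Providencia stuartii — 3 left.

Edwardsiella tarda, Escherichia coli, Proteus vulgaris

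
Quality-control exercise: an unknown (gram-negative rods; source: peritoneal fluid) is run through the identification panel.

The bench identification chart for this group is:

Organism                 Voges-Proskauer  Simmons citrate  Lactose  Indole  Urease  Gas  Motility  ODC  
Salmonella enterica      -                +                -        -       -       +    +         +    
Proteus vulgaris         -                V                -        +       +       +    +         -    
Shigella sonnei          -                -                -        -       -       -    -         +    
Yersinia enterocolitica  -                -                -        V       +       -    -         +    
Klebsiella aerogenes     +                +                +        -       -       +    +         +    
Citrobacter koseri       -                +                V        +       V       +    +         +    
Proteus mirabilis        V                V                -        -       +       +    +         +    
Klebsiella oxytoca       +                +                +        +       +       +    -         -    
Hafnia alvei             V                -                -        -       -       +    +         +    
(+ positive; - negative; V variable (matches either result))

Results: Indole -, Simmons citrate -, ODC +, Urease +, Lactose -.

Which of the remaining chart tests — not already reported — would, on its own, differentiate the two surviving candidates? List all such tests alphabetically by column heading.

Gas, Motility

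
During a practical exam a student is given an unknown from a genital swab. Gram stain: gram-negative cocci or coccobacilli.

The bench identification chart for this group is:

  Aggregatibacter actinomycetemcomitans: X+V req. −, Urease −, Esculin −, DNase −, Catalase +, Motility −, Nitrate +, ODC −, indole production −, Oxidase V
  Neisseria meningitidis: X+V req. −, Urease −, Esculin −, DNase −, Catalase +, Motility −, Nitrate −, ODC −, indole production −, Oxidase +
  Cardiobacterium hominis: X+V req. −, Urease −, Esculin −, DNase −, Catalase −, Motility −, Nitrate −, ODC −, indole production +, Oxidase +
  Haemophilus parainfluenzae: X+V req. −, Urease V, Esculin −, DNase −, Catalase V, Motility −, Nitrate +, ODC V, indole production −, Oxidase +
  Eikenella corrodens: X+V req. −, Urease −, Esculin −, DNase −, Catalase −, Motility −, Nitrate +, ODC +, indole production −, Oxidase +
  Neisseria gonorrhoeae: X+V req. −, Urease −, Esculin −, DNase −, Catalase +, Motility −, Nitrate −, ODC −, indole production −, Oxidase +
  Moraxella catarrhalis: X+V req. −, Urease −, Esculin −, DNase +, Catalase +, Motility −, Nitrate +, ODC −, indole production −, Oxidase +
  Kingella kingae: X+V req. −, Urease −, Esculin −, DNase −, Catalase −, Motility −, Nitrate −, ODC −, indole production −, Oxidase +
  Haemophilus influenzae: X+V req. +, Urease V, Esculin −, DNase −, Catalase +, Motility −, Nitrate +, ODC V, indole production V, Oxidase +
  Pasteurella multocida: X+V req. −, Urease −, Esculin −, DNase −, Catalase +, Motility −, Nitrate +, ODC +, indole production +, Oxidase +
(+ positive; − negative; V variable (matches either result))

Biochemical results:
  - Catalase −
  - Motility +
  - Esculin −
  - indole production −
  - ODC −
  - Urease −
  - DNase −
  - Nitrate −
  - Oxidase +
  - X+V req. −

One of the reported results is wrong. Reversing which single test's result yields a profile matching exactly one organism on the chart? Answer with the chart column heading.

Motility

As reported, no row in the chart matches all 10 reactions.
Reversing Esculin → still no organism matches.
Reversing DNase → still no organism matches.
Reversing ODC → still no organism matches.
Reversing Nitrate → still no organism matches.
Reversing Motility (to −) → unique match: Kingella kingae.
Reversing Urease → still no organism matches.
Reversing X+V req. → still no organism matches.
Reversing indole production → still no organism matches.
Reversing Oxidase → still no organism matches.
Reversing Catalase → still no organism matches.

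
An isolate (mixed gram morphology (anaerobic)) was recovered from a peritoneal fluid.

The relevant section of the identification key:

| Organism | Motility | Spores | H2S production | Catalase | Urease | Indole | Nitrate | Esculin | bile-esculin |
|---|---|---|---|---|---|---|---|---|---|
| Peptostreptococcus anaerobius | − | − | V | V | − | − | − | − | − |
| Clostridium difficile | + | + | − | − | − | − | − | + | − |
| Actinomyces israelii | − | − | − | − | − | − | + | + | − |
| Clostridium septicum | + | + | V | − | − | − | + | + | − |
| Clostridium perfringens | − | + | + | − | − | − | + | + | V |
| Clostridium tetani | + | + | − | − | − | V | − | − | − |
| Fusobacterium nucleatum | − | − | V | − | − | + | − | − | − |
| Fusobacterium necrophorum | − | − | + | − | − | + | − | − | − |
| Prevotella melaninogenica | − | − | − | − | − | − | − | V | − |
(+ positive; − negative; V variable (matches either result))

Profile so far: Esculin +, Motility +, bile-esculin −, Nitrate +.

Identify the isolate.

Esculin +: excludes Peptostreptococcus anaerobius, Clostridium tetani, Fusobacterium nucleatum, Fusobacterium necrophorum — 5 left.
Nitrate +: excludes Clostridium difficile, Prevotella melaninogenica — 3 left.
Motility +: excludes Actinomyces israelii, Clostridium perfringens — 1 left.
bile-esculin −: the one remaining candidate is consistent.

Clostridium septicum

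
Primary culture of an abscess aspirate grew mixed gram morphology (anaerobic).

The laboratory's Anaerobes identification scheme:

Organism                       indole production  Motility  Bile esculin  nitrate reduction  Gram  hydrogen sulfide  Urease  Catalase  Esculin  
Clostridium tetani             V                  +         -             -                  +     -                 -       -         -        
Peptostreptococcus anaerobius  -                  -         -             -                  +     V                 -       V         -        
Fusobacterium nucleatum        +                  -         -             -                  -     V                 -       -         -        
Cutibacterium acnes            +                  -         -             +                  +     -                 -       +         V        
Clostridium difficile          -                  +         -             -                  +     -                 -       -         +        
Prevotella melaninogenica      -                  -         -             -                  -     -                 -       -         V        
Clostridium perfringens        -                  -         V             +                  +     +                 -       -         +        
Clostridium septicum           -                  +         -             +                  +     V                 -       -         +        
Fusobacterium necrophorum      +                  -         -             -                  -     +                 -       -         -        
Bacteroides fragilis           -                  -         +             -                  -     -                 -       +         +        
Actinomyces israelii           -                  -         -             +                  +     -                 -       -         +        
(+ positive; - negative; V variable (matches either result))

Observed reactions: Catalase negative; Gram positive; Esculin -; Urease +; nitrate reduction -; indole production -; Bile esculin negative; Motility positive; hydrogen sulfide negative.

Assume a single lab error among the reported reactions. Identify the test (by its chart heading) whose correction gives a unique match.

As reported, no row in the chart matches all 9 reactions.
Reversing Motility → still no organism matches.
Reversing hydrogen sulfide → still no organism matches.
Reversing nitrate reduction → still no organism matches.
Reversing Esculin → still no organism matches.
Reversing Catalase → still no organism matches.
Reversing indole production → still no organism matches.
Reversing Urease (to -) → unique match: Clostridium tetani.
Reversing Bile esculin → still no organism matches.
Reversing Gram → still no organism matches.

Urease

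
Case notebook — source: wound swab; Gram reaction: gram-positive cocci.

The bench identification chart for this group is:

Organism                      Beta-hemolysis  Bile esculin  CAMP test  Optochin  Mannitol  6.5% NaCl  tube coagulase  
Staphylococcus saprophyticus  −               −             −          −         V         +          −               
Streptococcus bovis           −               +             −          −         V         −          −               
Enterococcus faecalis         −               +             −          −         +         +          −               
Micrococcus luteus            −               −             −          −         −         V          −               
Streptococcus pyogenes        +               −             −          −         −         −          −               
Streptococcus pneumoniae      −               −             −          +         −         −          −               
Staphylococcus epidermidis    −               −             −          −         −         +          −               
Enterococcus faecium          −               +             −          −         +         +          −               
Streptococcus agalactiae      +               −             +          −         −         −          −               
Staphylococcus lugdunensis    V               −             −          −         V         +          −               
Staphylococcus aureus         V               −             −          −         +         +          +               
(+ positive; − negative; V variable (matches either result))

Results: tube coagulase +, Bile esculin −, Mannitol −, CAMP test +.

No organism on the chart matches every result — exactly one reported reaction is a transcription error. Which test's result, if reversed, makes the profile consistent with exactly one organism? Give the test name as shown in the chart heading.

tube coagulase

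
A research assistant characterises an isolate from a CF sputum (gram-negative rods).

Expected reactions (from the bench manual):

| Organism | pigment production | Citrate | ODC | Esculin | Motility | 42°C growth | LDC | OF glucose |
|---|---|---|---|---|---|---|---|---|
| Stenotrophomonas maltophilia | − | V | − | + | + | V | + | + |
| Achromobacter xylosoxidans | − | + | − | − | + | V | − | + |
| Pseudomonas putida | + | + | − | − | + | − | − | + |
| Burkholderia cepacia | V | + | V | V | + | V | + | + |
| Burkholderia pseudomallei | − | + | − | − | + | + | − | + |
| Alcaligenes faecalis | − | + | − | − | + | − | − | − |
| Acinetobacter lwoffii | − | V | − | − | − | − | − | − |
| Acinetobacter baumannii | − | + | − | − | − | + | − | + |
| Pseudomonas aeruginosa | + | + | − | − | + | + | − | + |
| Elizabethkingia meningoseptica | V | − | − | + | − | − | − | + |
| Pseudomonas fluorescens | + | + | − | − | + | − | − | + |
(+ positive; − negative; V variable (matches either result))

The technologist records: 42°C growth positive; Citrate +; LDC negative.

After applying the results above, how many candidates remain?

4

Citrate +: excludes Elizabethkingia meningoseptica — 10 left.
LDC −: excludes Stenotrophomonas maltophilia, Burkholderia cepacia — 8 left.
42°C growth +: excludes Pseudomonas putida, Alcaligenes faecalis, Acinetobacter lwoffii, Pseudomonas fluorescens — 4 left.
Still consistent: Achromobacter xylosoxidans, Acinetobacter baumannii, Burkholderia pseudomallei, Pseudomonas aeruginosa.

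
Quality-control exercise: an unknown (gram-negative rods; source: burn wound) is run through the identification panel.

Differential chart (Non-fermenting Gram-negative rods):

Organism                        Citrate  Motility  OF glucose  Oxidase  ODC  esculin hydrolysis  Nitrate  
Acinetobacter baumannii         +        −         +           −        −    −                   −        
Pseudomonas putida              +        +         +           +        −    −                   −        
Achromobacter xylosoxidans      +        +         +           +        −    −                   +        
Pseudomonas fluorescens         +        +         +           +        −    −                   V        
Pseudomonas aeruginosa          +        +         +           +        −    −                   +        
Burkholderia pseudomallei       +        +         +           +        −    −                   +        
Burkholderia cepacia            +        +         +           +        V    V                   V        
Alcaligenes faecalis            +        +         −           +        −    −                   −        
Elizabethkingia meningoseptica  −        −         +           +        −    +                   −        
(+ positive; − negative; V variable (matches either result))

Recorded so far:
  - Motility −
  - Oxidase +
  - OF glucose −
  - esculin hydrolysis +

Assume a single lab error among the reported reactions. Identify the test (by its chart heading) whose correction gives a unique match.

OF glucose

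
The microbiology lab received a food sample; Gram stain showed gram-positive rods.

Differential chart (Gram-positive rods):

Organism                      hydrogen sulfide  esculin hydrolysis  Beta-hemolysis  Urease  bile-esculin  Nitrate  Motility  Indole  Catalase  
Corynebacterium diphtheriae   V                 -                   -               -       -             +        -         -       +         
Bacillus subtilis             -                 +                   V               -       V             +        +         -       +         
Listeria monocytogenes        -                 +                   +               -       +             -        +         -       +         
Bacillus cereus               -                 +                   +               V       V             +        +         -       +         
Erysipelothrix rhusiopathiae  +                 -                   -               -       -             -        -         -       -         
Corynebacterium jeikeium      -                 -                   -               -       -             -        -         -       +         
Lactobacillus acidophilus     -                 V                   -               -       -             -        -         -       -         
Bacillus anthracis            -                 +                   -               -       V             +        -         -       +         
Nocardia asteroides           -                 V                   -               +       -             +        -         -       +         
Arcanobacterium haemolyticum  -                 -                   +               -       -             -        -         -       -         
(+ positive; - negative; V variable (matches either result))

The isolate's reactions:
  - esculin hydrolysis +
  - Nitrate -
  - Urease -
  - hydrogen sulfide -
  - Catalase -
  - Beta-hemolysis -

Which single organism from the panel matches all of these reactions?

Lactobacillus acidophilus

Beta-hemolysis -: excludes Listeria monocytogenes, Bacillus cereus, Arcanobacterium haemolyticum — 7 left.
Urease -: excludes Nocardia asteroides — 6 left.
hydrogen sulfide -: excludes Erysipelothrix rhusiopathiae — 5 left.
Nitrate -: excludes Corynebacterium diphtheriae, Bacillus subtilis, Bacillus anthracis — 2 left.
Catalase -: excludes Corynebacterium jeikeium — 1 left.
esculin hydrolysis +: the one remaining candidate is consistent.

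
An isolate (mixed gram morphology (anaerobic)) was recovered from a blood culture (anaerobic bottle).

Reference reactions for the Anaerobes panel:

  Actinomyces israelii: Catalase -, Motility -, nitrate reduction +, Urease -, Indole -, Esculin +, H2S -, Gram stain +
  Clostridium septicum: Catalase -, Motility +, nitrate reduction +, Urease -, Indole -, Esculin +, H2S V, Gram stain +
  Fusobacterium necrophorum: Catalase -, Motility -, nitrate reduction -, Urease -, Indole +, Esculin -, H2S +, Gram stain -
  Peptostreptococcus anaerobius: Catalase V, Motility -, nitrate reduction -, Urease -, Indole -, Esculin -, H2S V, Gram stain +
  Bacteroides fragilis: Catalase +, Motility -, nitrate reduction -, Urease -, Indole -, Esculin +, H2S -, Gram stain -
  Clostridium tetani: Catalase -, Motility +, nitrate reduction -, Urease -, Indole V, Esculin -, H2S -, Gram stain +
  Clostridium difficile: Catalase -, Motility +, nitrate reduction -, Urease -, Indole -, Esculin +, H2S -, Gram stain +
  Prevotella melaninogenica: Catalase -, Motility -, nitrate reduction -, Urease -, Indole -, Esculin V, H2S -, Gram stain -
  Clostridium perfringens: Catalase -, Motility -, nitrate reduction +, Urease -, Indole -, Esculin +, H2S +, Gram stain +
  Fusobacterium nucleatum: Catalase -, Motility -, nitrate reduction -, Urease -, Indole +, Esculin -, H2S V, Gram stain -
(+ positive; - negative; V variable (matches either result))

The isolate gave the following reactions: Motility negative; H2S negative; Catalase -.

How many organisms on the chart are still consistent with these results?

4

Catalase -: excludes Bacteroides fragilis — 9 left.
H2S -: excludes Fusobacterium necrophorum, Clostridium perfringens — 7 left.
Motility -: excludes Clostridium septicum, Clostridium tetani, Clostridium difficile — 4 left.
Still consistent: Actinomyces israelii, Fusobacterium nucleatum, Peptostreptococcus anaerobius, Prevotella melaninogenica.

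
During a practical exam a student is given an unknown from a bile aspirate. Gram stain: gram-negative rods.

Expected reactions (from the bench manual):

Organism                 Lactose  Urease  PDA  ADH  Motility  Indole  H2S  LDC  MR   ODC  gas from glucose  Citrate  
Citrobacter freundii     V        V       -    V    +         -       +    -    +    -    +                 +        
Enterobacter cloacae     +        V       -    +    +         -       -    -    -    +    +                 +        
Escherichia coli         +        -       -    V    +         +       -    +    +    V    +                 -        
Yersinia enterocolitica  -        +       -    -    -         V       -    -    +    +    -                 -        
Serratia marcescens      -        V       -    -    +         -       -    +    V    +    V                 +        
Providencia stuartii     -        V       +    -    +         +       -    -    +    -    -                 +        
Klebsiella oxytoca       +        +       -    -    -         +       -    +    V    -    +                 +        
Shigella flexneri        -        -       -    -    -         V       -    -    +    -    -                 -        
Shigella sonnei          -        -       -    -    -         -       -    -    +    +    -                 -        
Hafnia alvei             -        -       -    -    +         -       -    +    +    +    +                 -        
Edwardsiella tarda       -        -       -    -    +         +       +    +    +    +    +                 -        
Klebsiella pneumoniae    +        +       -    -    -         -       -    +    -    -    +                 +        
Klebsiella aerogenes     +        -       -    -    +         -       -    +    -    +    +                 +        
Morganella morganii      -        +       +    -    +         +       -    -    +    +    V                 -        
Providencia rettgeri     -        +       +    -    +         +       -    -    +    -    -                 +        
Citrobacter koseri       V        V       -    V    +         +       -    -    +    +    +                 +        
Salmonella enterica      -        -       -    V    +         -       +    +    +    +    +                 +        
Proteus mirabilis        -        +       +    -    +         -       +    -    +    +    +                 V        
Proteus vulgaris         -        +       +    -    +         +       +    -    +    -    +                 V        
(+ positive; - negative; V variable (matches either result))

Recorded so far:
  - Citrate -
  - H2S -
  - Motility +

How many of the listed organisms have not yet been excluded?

3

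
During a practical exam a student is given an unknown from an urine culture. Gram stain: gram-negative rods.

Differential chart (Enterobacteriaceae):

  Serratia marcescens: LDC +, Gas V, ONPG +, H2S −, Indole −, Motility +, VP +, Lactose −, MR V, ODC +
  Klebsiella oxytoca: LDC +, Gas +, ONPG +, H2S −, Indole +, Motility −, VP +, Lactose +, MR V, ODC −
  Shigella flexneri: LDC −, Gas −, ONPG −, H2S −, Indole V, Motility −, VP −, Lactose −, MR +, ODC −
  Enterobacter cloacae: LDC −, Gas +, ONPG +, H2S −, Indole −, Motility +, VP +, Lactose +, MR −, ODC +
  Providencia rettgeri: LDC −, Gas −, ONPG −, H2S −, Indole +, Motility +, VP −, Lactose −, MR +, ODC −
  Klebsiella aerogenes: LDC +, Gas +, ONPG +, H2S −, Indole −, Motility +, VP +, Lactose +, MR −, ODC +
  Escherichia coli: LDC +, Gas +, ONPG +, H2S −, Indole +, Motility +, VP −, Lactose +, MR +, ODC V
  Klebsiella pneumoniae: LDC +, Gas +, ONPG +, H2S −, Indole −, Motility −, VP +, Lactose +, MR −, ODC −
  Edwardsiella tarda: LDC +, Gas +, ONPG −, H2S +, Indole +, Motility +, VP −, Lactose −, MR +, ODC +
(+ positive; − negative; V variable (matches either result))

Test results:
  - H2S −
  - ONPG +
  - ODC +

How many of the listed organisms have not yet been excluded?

4

H2S −: excludes Edwardsiella tarda — 8 left.
ODC +: excludes Klebsiella oxytoca, Shigella flexneri, Providencia rettgeri, Klebsiella pneumoniae — 4 left.
ONPG +: all 4 remaining candidates are consistent.
Still consistent: Enterobacter cloacae, Escherichia coli, Klebsiella aerogenes, Serratia marcescens.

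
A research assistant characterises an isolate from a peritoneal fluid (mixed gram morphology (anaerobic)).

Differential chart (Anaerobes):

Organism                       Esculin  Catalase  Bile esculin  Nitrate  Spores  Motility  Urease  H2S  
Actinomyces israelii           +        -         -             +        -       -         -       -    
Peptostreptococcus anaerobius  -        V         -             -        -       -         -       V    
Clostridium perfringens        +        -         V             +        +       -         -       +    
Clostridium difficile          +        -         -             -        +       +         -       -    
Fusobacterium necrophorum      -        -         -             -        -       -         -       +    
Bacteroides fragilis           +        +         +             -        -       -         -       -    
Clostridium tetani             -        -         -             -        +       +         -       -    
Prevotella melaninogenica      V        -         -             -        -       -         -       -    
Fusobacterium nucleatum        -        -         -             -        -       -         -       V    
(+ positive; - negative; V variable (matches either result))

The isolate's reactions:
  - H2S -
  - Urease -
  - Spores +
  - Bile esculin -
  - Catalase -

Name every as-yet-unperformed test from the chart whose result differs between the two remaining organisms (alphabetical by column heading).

Catalase -: excludes Bacteroides fragilis — 8 left.
Urease -: all 8 remaining candidates are consistent.
Bile esculin -: all 8 remaining candidates are consistent.
Spores +: excludes 5 organisms — 3 left.
H2S -: excludes Clostridium perfringens — 2 left.
Two candidates remain: Clostridium difficile and Clostridium tetani.
  Esculin: Clostridium difficile +, Clostridium tetani - — discriminates.
  Nitrate: - vs - — same for both, does not separate.
  Motility: + vs + — same for both, does not separate.

Esculin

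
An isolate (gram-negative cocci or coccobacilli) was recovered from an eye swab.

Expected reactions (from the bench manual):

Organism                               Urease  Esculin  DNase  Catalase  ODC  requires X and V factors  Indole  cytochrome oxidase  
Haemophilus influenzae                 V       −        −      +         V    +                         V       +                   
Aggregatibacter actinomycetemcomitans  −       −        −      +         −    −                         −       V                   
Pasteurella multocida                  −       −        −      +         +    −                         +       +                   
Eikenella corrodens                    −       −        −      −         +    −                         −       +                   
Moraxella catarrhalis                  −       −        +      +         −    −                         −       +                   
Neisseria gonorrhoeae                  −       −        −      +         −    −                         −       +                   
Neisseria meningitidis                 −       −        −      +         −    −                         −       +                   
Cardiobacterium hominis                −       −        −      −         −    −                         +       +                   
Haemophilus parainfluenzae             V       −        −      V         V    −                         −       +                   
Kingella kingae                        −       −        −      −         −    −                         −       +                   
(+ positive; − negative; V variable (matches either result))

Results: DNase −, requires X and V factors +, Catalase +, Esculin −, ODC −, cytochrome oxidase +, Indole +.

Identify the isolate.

Indole +: excludes 7 organisms — 3 left.
requires X and V factors +: excludes Pasteurella multocida, Cardiobacterium hominis — 1 left.
Esculin −: the one remaining candidate is consistent.
DNase −: the one remaining candidate is consistent.
Catalase +: the one remaining candidate is consistent.
ODC −: the one remaining candidate is consistent.
cytochrome oxidase +: the one remaining candidate is consistent.

Haemophilus influenzae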